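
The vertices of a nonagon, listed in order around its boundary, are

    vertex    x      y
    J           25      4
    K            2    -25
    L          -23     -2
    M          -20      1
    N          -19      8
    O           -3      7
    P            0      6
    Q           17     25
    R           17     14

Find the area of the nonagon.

1057

Apply the shoelace (surveyor's) formula: 2A = Σ (x_i·y_{i+1} − x_{i+1}·y_i), indices taken mod 9.
J→K: (25)(-25) − (2)(4) = -633
K→L: (2)(-2) − (-23)(-25) = -579
L→M: (-23)(1) − (-20)(-2) = -63
M→N: (-20)(8) − (-19)(1) = -141
N→O: (-19)(7) − (-3)(8) = -109
O→P: (-3)(6) − (0)(7) = -18
P→Q: (0)(25) − (17)(6) = -102
Q→R: (17)(14) − (17)(25) = -187
R→J: (17)(4) − (25)(14) = -282
Σ = -2114
Area = |Σ|/2 = 1057.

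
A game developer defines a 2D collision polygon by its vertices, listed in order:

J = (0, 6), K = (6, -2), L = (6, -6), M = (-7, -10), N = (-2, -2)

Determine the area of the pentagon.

90

J→K: (0)(-2) − (6)(6) = -36
K→L: (6)(-6) − (6)(-2) = -24
L→M: (6)(-10) − (-7)(-6) = -102
M→N: (-7)(-2) − (-2)(-10) = -6
N→J: (-2)(6) − (0)(-2) = -12
Σ = -180
Area = |Σ|/2 = 90.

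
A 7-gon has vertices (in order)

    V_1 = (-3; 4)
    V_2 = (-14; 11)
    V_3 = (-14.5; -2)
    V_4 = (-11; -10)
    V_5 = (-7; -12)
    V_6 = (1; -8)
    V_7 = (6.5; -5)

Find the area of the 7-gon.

Apply the surveyor's formula: 2A = Σ (x_i·y_{i+1} − x_{i+1}·y_i), indices taken mod 7.
V_1→V_2: (-3)(11) − (-14)(4) = 23
V_2→V_3: (-14)(-2) − (-14.5)(11) = 187.5
V_3→V_4: (-14.5)(-10) − (-11)(-2) = 123
V_4→V_5: (-11)(-12) − (-7)(-10) = 62
V_5→V_6: (-7)(-8) − (1)(-12) = 68
V_6→V_7: (1)(-5) − (6.5)(-8) = 47
V_7→V_1: (6.5)(4) − (-3)(-5) = 11
Σ = 521.5
Area = |Σ|/2 = 260.75.

260.75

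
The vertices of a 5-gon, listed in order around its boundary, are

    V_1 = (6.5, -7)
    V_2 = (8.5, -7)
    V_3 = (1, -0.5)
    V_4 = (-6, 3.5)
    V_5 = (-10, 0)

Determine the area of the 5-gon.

61.125

Apply Gauss's area formula: 2A = Σ (x_i·y_{i+1} − x_{i+1}·y_i), indices taken mod 5.
Σ = (14) + (2.75) + (0.5) + (35) + (70) = 122.25
Area = |Σ|/2 = 61.125.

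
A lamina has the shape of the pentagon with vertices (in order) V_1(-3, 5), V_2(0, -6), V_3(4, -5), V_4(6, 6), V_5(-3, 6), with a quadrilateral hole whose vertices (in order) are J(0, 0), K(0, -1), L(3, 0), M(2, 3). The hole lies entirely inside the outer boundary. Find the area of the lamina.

Outer boundary:
Apply the shoelace formula: 2A = Σ (x_i·y_{i+1} − x_{i+1}·y_i), indices taken mod 5.
V_1→V_2: (-3)(-6) − (0)(5) = 18
V_2→V_3: (0)(-5) − (4)(-6) = 24
V_3→V_4: (4)(6) − (6)(-5) = 54
V_4→V_5: (6)(6) − (-3)(6) = 54
V_5→V_1: (-3)(5) − (-3)(6) = 3
Σ = 153
Area = |Σ|/2 = 76.5.
Hole:
Apply the surveyor's formula: 2A = Σ (x_i·y_{i+1} − x_{i+1}·y_i), indices taken mod 4.
J→K: (0)(-1) − (0)(0) = 0
K→L: (0)(0) − (3)(-1) = 3
L→M: (3)(3) − (2)(0) = 9
M→J: (2)(0) − (0)(3) = 0
Σ = 12
Area = |Σ|/2 = 6.
Net area = 76.5 − 6 = 70.5.

70.5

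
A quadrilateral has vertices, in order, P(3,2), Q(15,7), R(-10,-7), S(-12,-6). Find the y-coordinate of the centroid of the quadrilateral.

Apply Gauss's area formula. First the cross-terms c_i = x_i·y_{i+1} − x_{i+1}·y_i:
  -9, -35, -24, -6  ⇒  2A = -74, A = -37.
Then Σ (y_i + y_{i+1})·c_i = 255, so ȳ = 255 / (6·(-37)) = -85/74.

-85/74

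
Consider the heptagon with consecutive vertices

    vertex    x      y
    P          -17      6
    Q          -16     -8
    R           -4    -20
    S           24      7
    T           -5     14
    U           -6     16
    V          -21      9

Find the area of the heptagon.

Apply the surveyor's formula: 2A = Σ (x_i·y_{i+1} − x_{i+1}·y_i), indices taken mod 7.
P→Q: (-17)(-8) − (-16)(6) = 232
Q→R: (-16)(-20) − (-4)(-8) = 288
R→S: (-4)(7) − (24)(-20) = 452
S→T: (24)(14) − (-5)(7) = 371
T→U: (-5)(16) − (-6)(14) = 4
U→V: (-6)(9) − (-21)(16) = 282
V→P: (-21)(6) − (-17)(9) = 27
Σ = 1656
Area = |Σ|/2 = 828.

828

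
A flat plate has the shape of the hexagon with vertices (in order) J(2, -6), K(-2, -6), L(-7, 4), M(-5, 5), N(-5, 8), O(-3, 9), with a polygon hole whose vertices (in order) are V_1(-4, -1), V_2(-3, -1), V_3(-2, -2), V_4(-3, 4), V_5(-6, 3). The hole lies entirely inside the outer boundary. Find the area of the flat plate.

Outer boundary:
Σ = (-24) + (-50) + (-15) + (-15) + (-21) + (0) = -125
Area = |Σ|/2 = 62.5.
Hole:
Apply the shoelace formula: 2A = Σ (x_i·y_{i+1} − x_{i+1}·y_i), indices taken mod 5.
Σ = (1) + (4) + (-14) + (15) + (18) = 24
Area = |Σ|/2 = 12.
Net area = 62.5 − 12 = 50.5.

50.5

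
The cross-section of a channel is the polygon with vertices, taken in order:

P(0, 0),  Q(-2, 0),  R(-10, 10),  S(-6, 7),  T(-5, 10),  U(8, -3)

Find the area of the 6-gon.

60

Apply the shoelace (surveyor's) formula: 2A = Σ (x_i·y_{i+1} − x_{i+1}·y_i), indices taken mod 6.
P→Q: (0)(0) − (-2)(0) = 0
Q→R: (-2)(10) − (-10)(0) = -20
R→S: (-10)(7) − (-6)(10) = -10
S→T: (-6)(10) − (-5)(7) = -25
T→U: (-5)(-3) − (8)(10) = -65
U→P: (8)(0) − (0)(-3) = 0
Σ = -120
Area = |Σ|/2 = 60.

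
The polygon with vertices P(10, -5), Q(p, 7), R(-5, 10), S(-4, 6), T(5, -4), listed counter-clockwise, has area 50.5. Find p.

The doubled signed area Σ (x_i y_{i+1} − x_{i+1} y_i) is linear in p.
With p=0 it equals 116; the coefficient of p is 15 (from the two edges through Q).
So 15·p + 116 = 2·50.5 = 101 ⇒ p = -1.

-1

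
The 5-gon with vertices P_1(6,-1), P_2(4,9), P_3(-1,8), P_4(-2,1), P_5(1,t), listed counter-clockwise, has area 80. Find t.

-6

Write out the shoelace sum; only the two edges meeting at P_5 involve t:
2·Area = [((-2)·t − 1·1) + (1·(-1) − 6·t)] + 114
       = -8·t + 112 = 160
⇒ t = -6.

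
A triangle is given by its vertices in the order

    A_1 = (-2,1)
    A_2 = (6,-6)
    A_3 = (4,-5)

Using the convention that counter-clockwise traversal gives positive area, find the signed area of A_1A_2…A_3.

Σ = (6) + (-6) + (-6) = -6
Signed area = Σ/2 = -3 (negative ⇒ clockwise traversal).

-3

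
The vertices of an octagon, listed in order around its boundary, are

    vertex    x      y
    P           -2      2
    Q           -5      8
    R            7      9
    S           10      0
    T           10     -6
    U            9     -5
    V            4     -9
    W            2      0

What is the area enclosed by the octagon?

Apply Gauss's area formula: 2A = Σ (x_i·y_{i+1} − x_{i+1}·y_i), indices taken mod 8.
Cross-terms: -6, -101, -90, -60, 4, -61, 18, 4  ⇒  Σ = -292
Area = |Σ|/2 = 146.

146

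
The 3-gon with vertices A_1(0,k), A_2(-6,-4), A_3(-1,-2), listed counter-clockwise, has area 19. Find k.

The doubled signed area Σ (x_i y_{i+1} − x_{i+1} y_i) is linear in k.
With k=0 it equals 8; the coefficient of k is 5 (from the two edges through A_1).
So 5·k + 8 = 2·19 = 38 ⇒ k = 6.

6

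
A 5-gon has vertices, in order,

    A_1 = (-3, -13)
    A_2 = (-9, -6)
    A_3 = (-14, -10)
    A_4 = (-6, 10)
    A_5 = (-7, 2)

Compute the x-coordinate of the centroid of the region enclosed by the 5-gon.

-1663/207

Apply the shoelace formula. First the cross-terms c_i = x_i·y_{i+1} − x_{i+1}·y_i:
  -99, 6, -200, 58, 97  ⇒  2A = -138, A = -69.
Then Σ (x_i + x_{i+1})·c_i = 3326, so x̄ = 3326 / (6·(-69)) = -1663/207.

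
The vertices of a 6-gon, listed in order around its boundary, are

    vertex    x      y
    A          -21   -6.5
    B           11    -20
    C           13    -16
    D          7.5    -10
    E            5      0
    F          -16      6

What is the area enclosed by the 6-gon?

Σ = (491.5) + (84) + (-10) + (50) + (30) + (230) = 875.5
Area = |Σ|/2 = 437.75.

437.75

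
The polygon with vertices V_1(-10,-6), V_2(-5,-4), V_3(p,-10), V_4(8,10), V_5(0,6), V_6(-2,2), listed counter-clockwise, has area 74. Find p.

The doubled signed area Σ (x_i y_{i+1} − x_{i+1} y_i) is linear in p.
With p=0 it equals 232; the coefficient of p is 14 (from the two edges through V_3).
So 14·p + 232 = 2·74 = 148 ⇒ p = -6.

-6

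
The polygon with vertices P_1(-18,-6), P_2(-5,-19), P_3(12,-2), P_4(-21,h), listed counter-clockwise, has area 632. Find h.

The doubled signed area Σ (x_i y_{i+1} − x_{i+1} y_i) is linear in h.
With h=0 it equals 634; the coefficient of h is 30 (from the two edges through P_4).
So 30·h + 634 = 2·632 = 1264 ⇒ h = 21.

21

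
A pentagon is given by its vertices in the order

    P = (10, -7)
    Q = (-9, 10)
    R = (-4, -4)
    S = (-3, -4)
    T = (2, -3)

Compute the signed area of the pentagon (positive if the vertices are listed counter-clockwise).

75

Σ = (37) + (76) + (4) + (17) + (16) = 150
Signed area = Σ/2 = 75 (positive ⇒ counter-clockwise traversal).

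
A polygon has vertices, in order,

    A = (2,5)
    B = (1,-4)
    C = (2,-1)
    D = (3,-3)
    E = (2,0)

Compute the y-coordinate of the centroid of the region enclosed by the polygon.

-4/21

Apply the shoelace (surveyor's) formula. First the cross-terms c_i = x_i·y_{i+1} − x_{i+1}·y_i:
  -13, 7, -3, 6, 10  ⇒  2A = 7, A = 3.5.
Then Σ (y_i + y_{i+1})·c_i = -4, so ȳ = -4 / (6·3.5) = -4/21.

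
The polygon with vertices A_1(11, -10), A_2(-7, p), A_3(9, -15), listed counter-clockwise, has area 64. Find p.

The doubled signed area Σ (x_i y_{i+1} − x_{i+1} y_i) is linear in p.
With p=0 it equals 110; the coefficient of p is 2 (from the two edges through A_2).
So 2·p + 110 = 2·64 = 128 ⇒ p = 9.

9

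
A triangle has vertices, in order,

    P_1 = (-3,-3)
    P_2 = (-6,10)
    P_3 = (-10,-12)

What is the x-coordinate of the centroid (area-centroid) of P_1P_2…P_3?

-19/3

Apply the shoelace formula. First the cross-terms c_i = x_i·y_{i+1} − x_{i+1}·y_i:
  -48, 172, -6  ⇒  2A = 118, A = 59.
Then Σ (x_i + x_{i+1})·c_i = -2242, so x̄ = -2242 / (6·59) = -19/3.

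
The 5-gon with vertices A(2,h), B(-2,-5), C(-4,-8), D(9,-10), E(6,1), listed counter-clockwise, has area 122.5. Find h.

10

The doubled signed area Σ (x_i y_{i+1} − x_{i+1} y_i) is linear in h.
With h=0 it equals 165; the coefficient of h is 8 (from the two edges through A).
So 8·h + 165 = 2·122.5 = 245 ⇒ h = 10.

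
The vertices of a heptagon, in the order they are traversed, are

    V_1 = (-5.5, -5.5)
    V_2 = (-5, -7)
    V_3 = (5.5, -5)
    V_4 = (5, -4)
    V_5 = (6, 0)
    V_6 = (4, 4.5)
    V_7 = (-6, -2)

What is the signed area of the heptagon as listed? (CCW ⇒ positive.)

Apply Gauss's area formula: 2A = Σ (x_i·y_{i+1} − x_{i+1}·y_i), indices taken mod 7.
Σ = (11) + (63.5) + (3) + (24) + (27) + (19) + (22) = 169.5
Signed area = Σ/2 = 84.75 (positive ⇒ counter-clockwise traversal).

84.75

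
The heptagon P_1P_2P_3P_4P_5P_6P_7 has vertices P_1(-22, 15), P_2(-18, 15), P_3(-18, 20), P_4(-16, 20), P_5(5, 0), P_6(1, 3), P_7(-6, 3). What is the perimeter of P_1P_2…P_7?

72

|P_1P_2| = √((4)² + (0)²) = √16 = 4
|P_2P_3| = √((0)² + (5)²) = √25 = 5
|P_3P_4| = √((2)² + (0)²) = √4 = 2
|P_4P_5| = √((21)² + (-20)²) = √841 = 29
|P_5P_6| = √((-4)² + (3)²) = √25 = 5
|P_6P_7| = √((-7)² + (0)²) = √49 = 7
|P_7P_1| = √((-16)² + (12)²) = √400 = 20
Perimeter = 4 + 5 + 2 + 29 + 5 + 7 + 20 = 72.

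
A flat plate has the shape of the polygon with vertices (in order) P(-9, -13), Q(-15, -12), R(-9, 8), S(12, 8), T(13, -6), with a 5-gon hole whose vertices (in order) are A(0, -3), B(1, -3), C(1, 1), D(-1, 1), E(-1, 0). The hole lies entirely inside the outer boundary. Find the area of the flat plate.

Outer boundary:
Apply the shoelace formula: 2A = Σ (x_i·y_{i+1} − x_{i+1}·y_i), indices taken mod 5.
P→Q: (-9)(-12) − (-15)(-13) = -87
Q→R: (-15)(8) − (-9)(-12) = -228
R→S: (-9)(8) − (12)(8) = -168
S→T: (12)(-6) − (13)(8) = -176
T→P: (13)(-13) − (-9)(-6) = -223
Σ = -882
Area = |Σ|/2 = 441.
Hole:
Σ = (3) + (4) + (2) + (1) + (3) = 13
Area = |Σ|/2 = 6.5.
Net area = 441 − 6.5 = 434.5.

434.5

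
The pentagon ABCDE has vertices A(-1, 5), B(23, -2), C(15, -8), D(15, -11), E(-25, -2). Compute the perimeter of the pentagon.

104

|AB| = √((24)² + (-7)²) = √625 = 25
|BC| = √((-8)² + (-6)²) = √100 = 10
|CD| = √((0)² + (-3)²) = √9 = 3
|DE| = √((-40)² + (9)²) = √1681 = 41
|EA| = √((24)² + (7)²) = √625 = 25
Perimeter = 25 + 10 + 3 + 41 + 25 = 104.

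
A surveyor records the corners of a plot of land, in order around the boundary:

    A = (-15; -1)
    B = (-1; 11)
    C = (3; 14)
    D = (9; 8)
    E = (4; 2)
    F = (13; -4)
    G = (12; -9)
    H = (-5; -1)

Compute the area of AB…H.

253.5

Σ = (-166) + (-47) + (-102) + (-14) + (-42) + (-69) + (-57) + (-10) = -507
Area = |Σ|/2 = 253.5.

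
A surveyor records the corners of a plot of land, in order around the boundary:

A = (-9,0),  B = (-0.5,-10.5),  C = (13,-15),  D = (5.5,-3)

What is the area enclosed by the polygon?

A→B: (-9)(-10.5) − (-0.5)(0) = 94.5
B→C: (-0.5)(-15) − (13)(-10.5) = 144
C→D: (13)(-3) − (5.5)(-15) = 43.5
D→A: (5.5)(0) − (-9)(-3) = -27
Σ = 255
Area = |Σ|/2 = 127.5.

127.5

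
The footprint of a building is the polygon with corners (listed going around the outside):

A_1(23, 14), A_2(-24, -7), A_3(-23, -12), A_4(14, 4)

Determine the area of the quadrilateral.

241

Apply the shoelace formula: 2A = Σ (x_i·y_{i+1} − x_{i+1}·y_i), indices taken mod 4.
Σ = (175) + (127) + (76) + (104) = 482
Area = |Σ|/2 = 241.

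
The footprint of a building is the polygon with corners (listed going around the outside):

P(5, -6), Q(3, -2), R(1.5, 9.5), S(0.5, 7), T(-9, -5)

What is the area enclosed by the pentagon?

92.375

Apply the surveyor's formula: 2A = Σ (x_i·y_{i+1} − x_{i+1}·y_i), indices taken mod 5.
P→Q: (5)(-2) − (3)(-6) = 8
Q→R: (3)(9.5) − (1.5)(-2) = 31.5
R→S: (1.5)(7) − (0.5)(9.5) = 5.75
S→T: (0.5)(-5) − (-9)(7) = 60.5
T→P: (-9)(-6) − (5)(-5) = 79
Σ = 184.75
Area = |Σ|/2 = 92.375.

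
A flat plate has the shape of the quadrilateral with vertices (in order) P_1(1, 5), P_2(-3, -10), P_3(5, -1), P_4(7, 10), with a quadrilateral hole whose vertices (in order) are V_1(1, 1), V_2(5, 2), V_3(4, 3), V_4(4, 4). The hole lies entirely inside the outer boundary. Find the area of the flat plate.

Outer boundary:
Σ = (5) + (53) + (57) + (25) = 140
Area = |Σ|/2 = 70.
Hole:
Apply Gauss's area formula: 2A = Σ (x_i·y_{i+1} − x_{i+1}·y_i), indices taken mod 4.
Σ = (-3) + (7) + (4) + (0) = 8
Area = |Σ|/2 = 4.
Net area = 70 − 4 = 66.

66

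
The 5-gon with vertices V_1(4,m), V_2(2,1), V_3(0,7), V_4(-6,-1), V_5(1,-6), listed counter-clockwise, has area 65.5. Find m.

-10

Write out the shoelace sum; only the two edges meeting at V_1 involve m:
2·Area = [(1·m − 4·(-6)) + (4·1 − 2·m)] + 93
       = -1·m + 121 = 131
⇒ m = -10.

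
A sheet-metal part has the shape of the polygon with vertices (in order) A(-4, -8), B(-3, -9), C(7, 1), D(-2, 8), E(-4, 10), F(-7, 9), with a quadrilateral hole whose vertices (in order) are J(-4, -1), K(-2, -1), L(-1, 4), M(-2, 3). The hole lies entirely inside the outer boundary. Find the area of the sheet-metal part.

128

Outer boundary:
Apply the shoelace (surveyor's) formula: 2A = Σ (x_i·y_{i+1} − x_{i+1}·y_i), indices taken mod 6.
Σ = (12) + (60) + (58) + (12) + (34) + (92) = 268
Area = |Σ|/2 = 134.
Hole:
Apply the shoelace formula: 2A = Σ (x_i·y_{i+1} − x_{i+1}·y_i), indices taken mod 4.
Σ = (2) + (-9) + (5) + (14) = 12
Area = |Σ|/2 = 6.
Net area = 134 − 6 = 128.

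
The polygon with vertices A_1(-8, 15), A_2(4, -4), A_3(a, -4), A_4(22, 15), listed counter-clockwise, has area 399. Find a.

16

Write out the shoelace sum; only the two edges meeting at A_3 involve a:
2·Area = [(4·(-4) − a·(-4)) + (a·15 − 22·(-4))] + 422
       = 19·a + 494 = 798
⇒ a = 16.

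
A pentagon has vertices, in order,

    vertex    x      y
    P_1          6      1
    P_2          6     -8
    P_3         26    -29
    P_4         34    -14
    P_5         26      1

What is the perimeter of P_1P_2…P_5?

|P_1P_2| = √((0)² + (-9)²) = √81 = 9
|P_2P_3| = √((20)² + (-21)²) = √841 = 29
|P_3P_4| = √((8)² + (15)²) = √289 = 17
|P_4P_5| = √((-8)² + (15)²) = √289 = 17
|P_5P_1| = √((-20)² + (0)²) = √400 = 20
Perimeter = 9 + 29 + 17 + 17 + 20 = 92.

92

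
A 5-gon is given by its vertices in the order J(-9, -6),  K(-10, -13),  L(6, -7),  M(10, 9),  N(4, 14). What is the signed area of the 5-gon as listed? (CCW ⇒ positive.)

Apply the shoelace (surveyor's) formula: 2A = Σ (x_i·y_{i+1} − x_{i+1}·y_i), indices taken mod 5.
Cross-terms: 57, 148, 124, 104, 102  ⇒  Σ = 535
Signed area = Σ/2 = 267.5 (positive ⇒ counter-clockwise traversal).

267.5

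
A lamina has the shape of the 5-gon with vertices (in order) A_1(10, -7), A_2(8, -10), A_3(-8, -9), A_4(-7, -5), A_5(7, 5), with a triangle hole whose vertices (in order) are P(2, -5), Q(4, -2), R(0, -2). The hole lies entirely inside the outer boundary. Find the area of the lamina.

153

Outer boundary:
Cross-terms: -44, -152, -23, 0, -99  ⇒  Σ = -318
Area = |Σ|/2 = 159.
Hole:
Apply the surveyor's formula: 2A = Σ (x_i·y_{i+1} − x_{i+1}·y_i), indices taken mod 3.
P→Q: (2)(-2) − (4)(-5) = 16
Q→R: (4)(-2) − (0)(-2) = -8
R→P: (0)(-5) − (2)(-2) = 4
Σ = 12
Area = |Σ|/2 = 6.
Net area = 159 − 6 = 153.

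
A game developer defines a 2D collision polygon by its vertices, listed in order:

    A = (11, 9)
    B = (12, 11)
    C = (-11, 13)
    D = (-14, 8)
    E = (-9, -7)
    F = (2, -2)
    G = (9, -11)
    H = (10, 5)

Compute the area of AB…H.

386

Apply the shoelace formula: 2A = Σ (x_i·y_{i+1} − x_{i+1}·y_i), indices taken mod 8.
Σ = (13) + (277) + (94) + (170) + (32) + (-4) + (155) + (35) = 772
Area = |Σ|/2 = 386.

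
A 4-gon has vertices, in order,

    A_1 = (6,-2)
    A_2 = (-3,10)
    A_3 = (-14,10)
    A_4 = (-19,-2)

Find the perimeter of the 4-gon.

|A_1A_2| = √((-9)² + (12)²) = √225 = 15
|A_2A_3| = √((-11)² + (0)²) = √121 = 11
|A_3A_4| = √((-5)² + (-12)²) = √169 = 13
|A_4A_1| = √((25)² + (0)²) = √625 = 25
Perimeter = 15 + 11 + 13 + 25 = 64.

64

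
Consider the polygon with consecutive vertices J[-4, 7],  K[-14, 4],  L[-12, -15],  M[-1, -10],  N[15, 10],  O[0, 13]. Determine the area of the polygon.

Apply the shoelace formula: 2A = Σ (x_i·y_{i+1} − x_{i+1}·y_i), indices taken mod 6.
Σ = (82) + (258) + (105) + (140) + (195) + (52) = 832
Area = |Σ|/2 = 416.

416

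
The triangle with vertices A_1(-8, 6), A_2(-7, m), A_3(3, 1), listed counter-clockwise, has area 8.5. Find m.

4

Write out the shoelace sum; only the two edges meeting at A_2 involve m:
2·Area = [((-8)·m − (-7)·6) + ((-7)·1 − 3·m)] + 26
       = -11·m + 61 = 17
⇒ m = 4.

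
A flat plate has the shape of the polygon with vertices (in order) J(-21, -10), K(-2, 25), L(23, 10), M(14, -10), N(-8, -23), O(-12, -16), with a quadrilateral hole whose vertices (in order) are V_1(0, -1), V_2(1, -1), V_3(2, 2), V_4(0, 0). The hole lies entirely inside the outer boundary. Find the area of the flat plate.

1135.5

Outer boundary:
J→K: (-21)(25) − (-2)(-10) = -545
K→L: (-2)(10) − (23)(25) = -595
L→M: (23)(-10) − (14)(10) = -370
M→N: (14)(-23) − (-8)(-10) = -402
N→O: (-8)(-16) − (-12)(-23) = -148
O→J: (-12)(-10) − (-21)(-16) = -216
Σ = -2276
Area = |Σ|/2 = 1138.
Hole:
Apply the shoelace formula: 2A = Σ (x_i·y_{i+1} − x_{i+1}·y_i), indices taken mod 4.
V_1→V_2: (0)(-1) − (1)(-1) = 1
V_2→V_3: (1)(2) − (2)(-1) = 4
V_3→V_4: (2)(0) − (0)(2) = 0
V_4→V_1: (0)(-1) − (0)(0) = 0
Σ = 5
Area = |Σ|/2 = 2.5.
Net area = 1138 − 2.5 = 1135.5.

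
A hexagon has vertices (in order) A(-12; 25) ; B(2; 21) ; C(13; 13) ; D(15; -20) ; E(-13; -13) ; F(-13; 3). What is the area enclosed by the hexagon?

Apply the surveyor's formula: 2A = Σ (x_i·y_{i+1} − x_{i+1}·y_i), indices taken mod 6.
Σ = (-302) + (-247) + (-455) + (-455) + (-208) + (-289) = -1956
Area = |Σ|/2 = 978.

978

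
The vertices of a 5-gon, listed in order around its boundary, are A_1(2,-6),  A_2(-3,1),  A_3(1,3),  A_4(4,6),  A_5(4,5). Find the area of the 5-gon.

Σ = (-16) + (-10) + (-6) + (-4) + (-34) = -70
Area = |Σ|/2 = 35.

35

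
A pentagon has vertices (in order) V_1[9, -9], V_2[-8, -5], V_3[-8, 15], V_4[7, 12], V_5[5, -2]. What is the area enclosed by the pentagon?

Apply Gauss's area formula: 2A = Σ (x_i·y_{i+1} − x_{i+1}·y_i), indices taken mod 5.
Σ = (-117) + (-160) + (-201) + (-74) + (-27) = -579
Area = |Σ|/2 = 289.5.

289.5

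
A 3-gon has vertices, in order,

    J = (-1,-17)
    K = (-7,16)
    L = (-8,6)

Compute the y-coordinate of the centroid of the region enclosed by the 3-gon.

Apply Gauss's area formula. First the cross-terms c_i = x_i·y_{i+1} − x_{i+1}·y_i:
  -135, 86, 142  ⇒  2A = 93, A = 46.5.
Then Σ (y_i + y_{i+1})·c_i = 465, so ȳ = 465 / (6·46.5) = 5/3.

5/3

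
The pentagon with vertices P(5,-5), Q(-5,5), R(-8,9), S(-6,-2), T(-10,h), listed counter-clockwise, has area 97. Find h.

-9

Write out the shoelace sum; only the two edges meeting at T involve h:
2·Area = [((-6)·h − (-10)·(-2)) + ((-10)·(-5) − 5·h)] + 65
       = -11·h + 95 = 194
⇒ h = -9.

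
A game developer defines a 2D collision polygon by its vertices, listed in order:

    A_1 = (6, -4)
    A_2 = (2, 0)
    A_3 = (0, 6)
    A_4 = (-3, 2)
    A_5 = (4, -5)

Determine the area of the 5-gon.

29.5

Apply the surveyor's formula: 2A = Σ (x_i·y_{i+1} − x_{i+1}·y_i), indices taken mod 5.
Cross-terms: 8, 12, 18, 7, 14  ⇒  Σ = 59
Area = |Σ|/2 = 29.5.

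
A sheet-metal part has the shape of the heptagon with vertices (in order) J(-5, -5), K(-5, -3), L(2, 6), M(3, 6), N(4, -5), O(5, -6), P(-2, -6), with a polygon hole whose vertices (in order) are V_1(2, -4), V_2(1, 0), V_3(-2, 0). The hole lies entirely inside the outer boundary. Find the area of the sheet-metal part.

64

Outer boundary:
Apply the surveyor's formula: 2A = Σ (x_i·y_{i+1} − x_{i+1}·y_i), indices taken mod 7.
Σ = (-10) + (-24) + (-6) + (-39) + (1) + (-42) + (-20) = -140
Area = |Σ|/2 = 70.
Hole:
Apply the surveyor's formula: 2A = Σ (x_i·y_{i+1} − x_{i+1}·y_i), indices taken mod 3.
Σ = (4) + (0) + (8) = 12
Area = |Σ|/2 = 6.
Net area = 70 − 6 = 64.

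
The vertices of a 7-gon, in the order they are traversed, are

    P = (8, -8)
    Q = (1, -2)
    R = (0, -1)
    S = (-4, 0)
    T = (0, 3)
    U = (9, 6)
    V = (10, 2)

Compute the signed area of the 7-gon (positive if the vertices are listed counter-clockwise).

-95

Apply the surveyor's formula: 2A = Σ (x_i·y_{i+1} − x_{i+1}·y_i), indices taken mod 7.
P→Q: (8)(-2) − (1)(-8) = -8
Q→R: (1)(-1) − (0)(-2) = -1
R→S: (0)(0) − (-4)(-1) = -4
S→T: (-4)(3) − (0)(0) = -12
T→U: (0)(6) − (9)(3) = -27
U→V: (9)(2) − (10)(6) = -42
V→P: (10)(-8) − (8)(2) = -96
Σ = -190
Signed area = Σ/2 = -95 (negative ⇒ clockwise traversal).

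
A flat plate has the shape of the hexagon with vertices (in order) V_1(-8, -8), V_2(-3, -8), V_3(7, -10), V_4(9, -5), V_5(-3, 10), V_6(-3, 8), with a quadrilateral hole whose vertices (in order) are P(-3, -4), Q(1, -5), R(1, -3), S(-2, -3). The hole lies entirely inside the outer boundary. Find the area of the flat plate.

Outer boundary:
Apply the shoelace formula: 2A = Σ (x_i·y_{i+1} − x_{i+1}·y_i), indices taken mod 6.
Σ = (40) + (86) + (55) + (75) + (6) + (88) = 350
Area = |Σ|/2 = 175.
Hole:
Apply the shoelace formula: 2A = Σ (x_i·y_{i+1} − x_{i+1}·y_i), indices taken mod 4.
Σ = (19) + (2) + (-9) + (-1) = 11
Area = |Σ|/2 = 5.5.
Net area = 175 − 5.5 = 169.5.

169.5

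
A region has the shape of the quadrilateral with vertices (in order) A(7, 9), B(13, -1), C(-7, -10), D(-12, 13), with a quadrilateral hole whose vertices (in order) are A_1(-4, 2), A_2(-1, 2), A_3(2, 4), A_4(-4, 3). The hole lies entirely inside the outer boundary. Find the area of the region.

Outer boundary:
Apply the shoelace (surveyor's) formula: 2A = Σ (x_i·y_{i+1} − x_{i+1}·y_i), indices taken mod 4.
Σ = (-124) + (-137) + (-211) + (-199) = -671
Area = |Σ|/2 = 335.5.
Hole:
A_1→A_2: (-4)(2) − (-1)(2) = -6
A_2→A_3: (-1)(4) − (2)(2) = -8
A_3→A_4: (2)(3) − (-4)(4) = 22
A_4→A_1: (-4)(2) − (-4)(3) = 4
Σ = 12
Area = |Σ|/2 = 6.
Net area = 335.5 − 6 = 329.5.

329.5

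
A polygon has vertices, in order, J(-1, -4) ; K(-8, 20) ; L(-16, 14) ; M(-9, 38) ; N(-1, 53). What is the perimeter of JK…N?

|JK| = √((-7)² + (24)²) = √625 = 25
|KL| = √((-8)² + (-6)²) = √100 = 10
|LM| = √((7)² + (24)²) = √625 = 25
|MN| = √((8)² + (15)²) = √289 = 17
|NJ| = √((0)² + (-57)²) = √3249 = 57
Perimeter = 25 + 10 + 25 + 17 + 57 = 134.

134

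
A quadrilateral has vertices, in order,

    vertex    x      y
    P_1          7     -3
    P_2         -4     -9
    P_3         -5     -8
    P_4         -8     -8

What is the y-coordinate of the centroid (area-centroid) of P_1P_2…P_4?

-625/96

Apply the shoelace (surveyor's) formula. First the cross-terms c_i = x_i·y_{i+1} − x_{i+1}·y_i:
  -75, -13, -24, 80  ⇒  2A = -32, A = -16.
Then Σ (y_i + y_{i+1})·c_i = 625, so ȳ = 625 / (6·(-16)) = -625/96.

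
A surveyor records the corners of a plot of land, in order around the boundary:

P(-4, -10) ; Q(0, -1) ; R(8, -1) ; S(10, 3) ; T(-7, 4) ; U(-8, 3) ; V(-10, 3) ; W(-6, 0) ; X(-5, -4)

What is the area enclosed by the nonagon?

100

Apply the surveyor's formula: 2A = Σ (x_i·y_{i+1} − x_{i+1}·y_i), indices taken mod 9.
P→Q: (-4)(-1) − (0)(-10) = 4
Q→R: (0)(-1) − (8)(-1) = 8
R→S: (8)(3) − (10)(-1) = 34
S→T: (10)(4) − (-7)(3) = 61
T→U: (-7)(3) − (-8)(4) = 11
U→V: (-8)(3) − (-10)(3) = 6
V→W: (-10)(0) − (-6)(3) = 18
W→X: (-6)(-4) − (-5)(0) = 24
X→P: (-5)(-10) − (-4)(-4) = 34
Σ = 200
Area = |Σ|/2 = 100.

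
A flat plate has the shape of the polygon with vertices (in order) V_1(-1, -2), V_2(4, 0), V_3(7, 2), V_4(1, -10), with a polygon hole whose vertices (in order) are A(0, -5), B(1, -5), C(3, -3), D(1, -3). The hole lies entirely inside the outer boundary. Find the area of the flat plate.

Outer boundary:
Apply Gauss's area formula: 2A = Σ (x_i·y_{i+1} − x_{i+1}·y_i), indices taken mod 4.
Σ = (8) + (8) + (-72) + (-12) = -68
Area = |Σ|/2 = 34.
Hole:
Σ = (5) + (12) + (-6) + (-5) = 6
Area = |Σ|/2 = 3.
Net area = 34 − 3 = 31.

31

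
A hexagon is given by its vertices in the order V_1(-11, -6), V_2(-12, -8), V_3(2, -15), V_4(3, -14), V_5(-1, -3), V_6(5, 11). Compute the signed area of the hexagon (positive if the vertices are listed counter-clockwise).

150.5

V_1→V_2: (-11)(-8) − (-12)(-6) = 16
V_2→V_3: (-12)(-15) − (2)(-8) = 196
V_3→V_4: (2)(-14) − (3)(-15) = 17
V_4→V_5: (3)(-3) − (-1)(-14) = -23
V_5→V_6: (-1)(11) − (5)(-3) = 4
V_6→V_1: (5)(-6) − (-11)(11) = 91
Σ = 301
Signed area = Σ/2 = 150.5 (positive ⇒ counter-clockwise traversal).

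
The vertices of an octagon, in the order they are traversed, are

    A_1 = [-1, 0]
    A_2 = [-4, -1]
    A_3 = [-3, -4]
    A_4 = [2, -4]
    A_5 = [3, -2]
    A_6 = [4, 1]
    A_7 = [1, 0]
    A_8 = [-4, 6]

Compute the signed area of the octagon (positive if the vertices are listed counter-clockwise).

Cross-terms: 1, 13, 20, 8, 11, -1, 6, 6  ⇒  Σ = 64
Signed area = Σ/2 = 32 (positive ⇒ counter-clockwise traversal).

32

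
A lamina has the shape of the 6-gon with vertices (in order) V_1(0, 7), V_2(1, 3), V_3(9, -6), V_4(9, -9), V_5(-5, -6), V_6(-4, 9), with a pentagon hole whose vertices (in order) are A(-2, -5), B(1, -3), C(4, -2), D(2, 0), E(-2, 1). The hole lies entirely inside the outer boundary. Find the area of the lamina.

Outer boundary:
Cross-terms: -7, -33, -27, -99, -69, -28  ⇒  Σ = -263
Area = |Σ|/2 = 131.5.
Hole:
Apply the shoelace (surveyor's) formula: 2A = Σ (x_i·y_{i+1} − x_{i+1}·y_i), indices taken mod 5.
Σ = (11) + (10) + (4) + (2) + (12) = 39
Area = |Σ|/2 = 19.5.
Net area = 131.5 − 19.5 = 112.

112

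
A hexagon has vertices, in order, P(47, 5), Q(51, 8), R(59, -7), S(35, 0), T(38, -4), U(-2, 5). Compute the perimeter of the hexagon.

142

|PQ| = √((4)² + (3)²) = √25 = 5
|QR| = √((8)² + (-15)²) = √289 = 17
|RS| = √((-24)² + (7)²) = √625 = 25
|ST| = √((3)² + (-4)²) = √25 = 5
|TU| = √((-40)² + (9)²) = √1681 = 41
|UP| = √((49)² + (0)²) = √2401 = 49
Perimeter = 5 + 17 + 25 + 5 + 41 + 49 = 142.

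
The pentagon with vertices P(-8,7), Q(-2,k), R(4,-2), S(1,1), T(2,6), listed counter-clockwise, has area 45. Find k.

0

The doubled signed area Σ (x_i y_{i+1} − x_{i+1} y_i) is linear in k.
With k=0 it equals 90; the coefficient of k is -12 (from the two edges through Q).
So -12·k + 90 = 2·45 = 90 ⇒ k = 0.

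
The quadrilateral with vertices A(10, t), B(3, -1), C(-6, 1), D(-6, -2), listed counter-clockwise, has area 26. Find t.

Write out the shoelace sum; only the two edges meeting at A involve t:
2·Area = [((-6)·t − 10·(-2)) + (10·(-1) − 3·t)] + 15
       = -9·t + 25 = 52
⇒ t = -3.

-3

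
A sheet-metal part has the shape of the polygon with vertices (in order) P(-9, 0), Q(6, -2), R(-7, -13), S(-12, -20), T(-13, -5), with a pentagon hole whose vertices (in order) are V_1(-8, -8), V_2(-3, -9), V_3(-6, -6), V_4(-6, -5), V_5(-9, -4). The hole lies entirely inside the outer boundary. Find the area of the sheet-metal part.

Outer boundary:
Cross-terms: 18, -92, -16, -200, -45  ⇒  Σ = -335
Area = |Σ|/2 = 167.5.
Hole:
Apply the shoelace (surveyor's) formula: 2A = Σ (x_i·y_{i+1} − x_{i+1}·y_i), indices taken mod 5.
Σ = (48) + (-36) + (-6) + (-21) + (40) = 25
Area = |Σ|/2 = 12.5.
Net area = 167.5 − 12.5 = 155.

155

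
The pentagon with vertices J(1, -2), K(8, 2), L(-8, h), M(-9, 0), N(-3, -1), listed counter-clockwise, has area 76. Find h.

Write out the shoelace sum; only the two edges meeting at L involve h:
2·Area = [(8·h − (-8)·2) + ((-8)·0 − (-9)·h)] + 34
       = 17·h + 50 = 152
⇒ h = 6.

6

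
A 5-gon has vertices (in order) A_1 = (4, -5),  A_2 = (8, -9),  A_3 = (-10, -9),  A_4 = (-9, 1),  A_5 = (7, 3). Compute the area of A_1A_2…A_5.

A_1→A_2: (4)(-9) − (8)(-5) = 4
A_2→A_3: (8)(-9) − (-10)(-9) = -162
A_3→A_4: (-10)(1) − (-9)(-9) = -91
A_4→A_5: (-9)(3) − (7)(1) = -34
A_5→A_1: (7)(-5) − (4)(3) = -47
Σ = -330
Area = |Σ|/2 = 165.

165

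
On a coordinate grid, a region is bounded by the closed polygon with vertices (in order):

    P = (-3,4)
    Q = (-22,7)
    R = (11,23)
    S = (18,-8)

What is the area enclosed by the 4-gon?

485

Apply the shoelace (surveyor's) formula: 2A = Σ (x_i·y_{i+1} − x_{i+1}·y_i), indices taken mod 4.
P→Q: (-3)(7) − (-22)(4) = 67
Q→R: (-22)(23) − (11)(7) = -583
R→S: (11)(-8) − (18)(23) = -502
S→P: (18)(4) − (-3)(-8) = 48
Σ = -970
Area = |Σ|/2 = 485.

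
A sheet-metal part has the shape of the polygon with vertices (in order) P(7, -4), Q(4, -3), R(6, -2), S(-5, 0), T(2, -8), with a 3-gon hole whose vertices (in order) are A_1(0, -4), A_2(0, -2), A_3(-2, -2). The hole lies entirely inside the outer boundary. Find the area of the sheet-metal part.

Outer boundary:
Σ = (-5) + (10) + (-10) + (40) + (48) = 83
Area = |Σ|/2 = 41.5.
Hole:
Apply the shoelace formula: 2A = Σ (x_i·y_{i+1} − x_{i+1}·y_i), indices taken mod 3.
Σ = (0) + (-4) + (8) = 4
Area = |Σ|/2 = 2.
Net area = 41.5 − 2 = 39.5.

39.5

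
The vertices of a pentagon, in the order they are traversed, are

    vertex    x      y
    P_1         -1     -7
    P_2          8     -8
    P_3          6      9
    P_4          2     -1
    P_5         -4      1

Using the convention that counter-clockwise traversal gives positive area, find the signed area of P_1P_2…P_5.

Apply the shoelace (surveyor's) formula: 2A = Σ (x_i·y_{i+1} − x_{i+1}·y_i), indices taken mod 5.
Σ = (64) + (120) + (-24) + (-2) + (29) = 187
Signed area = Σ/2 = 93.5 (positive ⇒ counter-clockwise traversal).

93.5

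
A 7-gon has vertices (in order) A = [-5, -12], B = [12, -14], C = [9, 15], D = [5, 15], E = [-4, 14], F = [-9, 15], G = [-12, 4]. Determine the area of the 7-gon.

542

Cross-terms: 214, 306, 60, 130, 66, 144, 164  ⇒  Σ = 1084
Area = |Σ|/2 = 542.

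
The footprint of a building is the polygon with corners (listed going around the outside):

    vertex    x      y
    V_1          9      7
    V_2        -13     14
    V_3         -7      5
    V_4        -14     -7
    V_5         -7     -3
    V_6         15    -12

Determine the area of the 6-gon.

352

Apply Gauss's area formula: 2A = Σ (x_i·y_{i+1} − x_{i+1}·y_i), indices taken mod 6.
Σ = (217) + (33) + (119) + (-7) + (129) + (213) = 704
Area = |Σ|/2 = 352.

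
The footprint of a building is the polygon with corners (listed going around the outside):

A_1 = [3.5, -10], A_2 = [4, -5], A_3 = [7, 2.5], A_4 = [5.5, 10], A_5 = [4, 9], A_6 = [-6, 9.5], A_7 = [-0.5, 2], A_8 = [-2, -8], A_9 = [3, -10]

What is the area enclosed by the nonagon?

Apply the shoelace (surveyor's) formula: 2A = Σ (x_i·y_{i+1} − x_{i+1}·y_i), indices taken mod 9.
A_1→A_2: (3.5)(-5) − (4)(-10) = 22.5
A_2→A_3: (4)(2.5) − (7)(-5) = 45
A_3→A_4: (7)(10) − (5.5)(2.5) = 56.25
A_4→A_5: (5.5)(9) − (4)(10) = 9.5
A_5→A_6: (4)(9.5) − (-6)(9) = 92
A_6→A_7: (-6)(2) − (-0.5)(9.5) = -7.25
A_7→A_8: (-0.5)(-8) − (-2)(2) = 8
A_8→A_9: (-2)(-10) − (3)(-8) = 44
A_9→A_1: (3)(-10) − (3.5)(-10) = 5
Σ = 275
Area = |Σ|/2 = 137.5.

137.5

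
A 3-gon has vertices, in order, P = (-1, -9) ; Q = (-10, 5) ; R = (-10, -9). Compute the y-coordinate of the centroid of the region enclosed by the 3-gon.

-13/3

Apply the shoelace formula. First the cross-terms c_i = x_i·y_{i+1} − x_{i+1}·y_i:
  -95, 140, 81  ⇒  2A = 126, A = 63.
Then Σ (y_i + y_{i+1})·c_i = -1638, so ȳ = -1638 / (6·63) = -13/3.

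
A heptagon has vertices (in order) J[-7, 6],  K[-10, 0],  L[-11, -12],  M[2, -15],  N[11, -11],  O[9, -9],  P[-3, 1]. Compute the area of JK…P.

J→K: (-7)(0) − (-10)(6) = 60
K→L: (-10)(-12) − (-11)(0) = 120
L→M: (-11)(-15) − (2)(-12) = 189
M→N: (2)(-11) − (11)(-15) = 143
N→O: (11)(-9) − (9)(-11) = 0
O→P: (9)(1) − (-3)(-9) = -18
P→J: (-3)(6) − (-7)(1) = -11
Σ = 483
Area = |Σ|/2 = 241.5.

241.5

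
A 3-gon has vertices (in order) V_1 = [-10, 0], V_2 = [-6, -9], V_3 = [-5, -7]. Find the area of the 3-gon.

Σ = (90) + (-3) + (-70) = 17
Area = |Σ|/2 = 8.5.

8.5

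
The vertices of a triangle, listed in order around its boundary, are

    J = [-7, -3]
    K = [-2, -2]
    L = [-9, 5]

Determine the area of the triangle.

21

Apply the surveyor's formula: 2A = Σ (x_i·y_{i+1} − x_{i+1}·y_i), indices taken mod 3.
Cross-terms: 8, -28, 62  ⇒  Σ = 42
Area = |Σ|/2 = 21.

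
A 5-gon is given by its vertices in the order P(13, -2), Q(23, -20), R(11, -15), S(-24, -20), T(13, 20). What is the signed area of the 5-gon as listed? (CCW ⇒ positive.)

-712.5

Apply Gauss's area formula: 2A = Σ (x_i·y_{i+1} − x_{i+1}·y_i), indices taken mod 5.
Σ = (-214) + (-125) + (-580) + (-220) + (-286) = -1425
Signed area = Σ/2 = -712.5 (negative ⇒ clockwise traversal).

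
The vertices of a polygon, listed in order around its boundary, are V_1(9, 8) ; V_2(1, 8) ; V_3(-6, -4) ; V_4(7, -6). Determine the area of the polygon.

Apply the shoelace (surveyor's) formula: 2A = Σ (x_i·y_{i+1} − x_{i+1}·y_i), indices taken mod 4.
Σ = (64) + (44) + (64) + (110) = 282
Area = |Σ|/2 = 141.

141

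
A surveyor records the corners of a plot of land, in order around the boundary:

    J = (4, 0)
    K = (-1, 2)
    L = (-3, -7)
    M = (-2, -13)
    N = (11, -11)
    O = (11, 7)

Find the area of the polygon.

Apply the shoelace formula: 2A = Σ (x_i·y_{i+1} − x_{i+1}·y_i), indices taken mod 6.
Cross-terms: 8, 13, 25, 165, 198, -28  ⇒  Σ = 381
Area = |Σ|/2 = 190.5.

190.5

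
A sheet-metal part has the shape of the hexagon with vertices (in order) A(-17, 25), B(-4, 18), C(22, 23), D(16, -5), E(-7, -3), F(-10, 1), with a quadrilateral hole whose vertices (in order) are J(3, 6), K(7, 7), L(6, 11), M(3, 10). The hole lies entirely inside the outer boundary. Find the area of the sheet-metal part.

748

Outer boundary:
Apply Gauss's area formula: 2A = Σ (x_i·y_{i+1} − x_{i+1}·y_i), indices taken mod 6.
A→B: (-17)(18) − (-4)(25) = -206
B→C: (-4)(23) − (22)(18) = -488
C→D: (22)(-5) − (16)(23) = -478
D→E: (16)(-3) − (-7)(-5) = -83
E→F: (-7)(1) − (-10)(-3) = -37
F→A: (-10)(25) − (-17)(1) = -233
Σ = -1525
Area = |Σ|/2 = 762.5.
Hole:
Cross-terms: -21, 35, 27, -12  ⇒  Σ = 29
Area = |Σ|/2 = 14.5.
Net area = 762.5 − 14.5 = 748.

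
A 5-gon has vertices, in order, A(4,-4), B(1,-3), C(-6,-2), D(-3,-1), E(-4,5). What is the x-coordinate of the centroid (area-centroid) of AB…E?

Apply the surveyor's formula. First the cross-terms c_i = x_i·y_{i+1} − x_{i+1}·y_i:
  -8, -20, 0, -19, -4  ⇒  2A = -51, A = -25.5.
Then Σ (x_i + x_{i+1})·c_i = 193, so x̄ = 193 / (6·(-25.5)) = -193/153.

-193/153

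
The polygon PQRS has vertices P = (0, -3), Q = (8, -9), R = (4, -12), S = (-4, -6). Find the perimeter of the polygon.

|PQ| = √((8)² + (-6)²) = √100 = 10
|QR| = √((-4)² + (-3)²) = √25 = 5
|RS| = √((-8)² + (6)²) = √100 = 10
|SP| = √((4)² + (3)²) = √25 = 5
Perimeter = 10 + 5 + 10 + 5 = 30.

30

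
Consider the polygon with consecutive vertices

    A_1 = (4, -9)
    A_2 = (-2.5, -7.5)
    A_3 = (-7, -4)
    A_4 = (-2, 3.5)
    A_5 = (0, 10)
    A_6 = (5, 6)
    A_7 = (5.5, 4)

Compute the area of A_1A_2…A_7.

138

Apply the surveyor's formula: 2A = Σ (x_i·y_{i+1} − x_{i+1}·y_i), indices taken mod 7.
A_1→A_2: (4)(-7.5) − (-2.5)(-9) = -52.5
A_2→A_3: (-2.5)(-4) − (-7)(-7.5) = -42.5
A_3→A_4: (-7)(3.5) − (-2)(-4) = -32.5
A_4→A_5: (-2)(10) − (0)(3.5) = -20
A_5→A_6: (0)(6) − (5)(10) = -50
A_6→A_7: (5)(4) − (5.5)(6) = -13
A_7→A_1: (5.5)(-9) − (4)(4) = -65.5
Σ = -276
Area = |Σ|/2 = 138.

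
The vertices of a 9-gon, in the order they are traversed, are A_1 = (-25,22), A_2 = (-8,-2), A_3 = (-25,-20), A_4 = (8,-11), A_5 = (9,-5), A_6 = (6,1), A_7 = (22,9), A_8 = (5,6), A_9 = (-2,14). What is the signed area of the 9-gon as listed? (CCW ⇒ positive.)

688

Apply the shoelace (surveyor's) formula: 2A = Σ (x_i·y_{i+1} − x_{i+1}·y_i), indices taken mod 9.
Σ = (226) + (110) + (435) + (59) + (39) + (32) + (87) + (82) + (306) = 1376
Signed area = Σ/2 = 688 (positive ⇒ counter-clockwise traversal).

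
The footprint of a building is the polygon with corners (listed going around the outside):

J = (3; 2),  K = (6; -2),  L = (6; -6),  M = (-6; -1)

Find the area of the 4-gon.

46.5

Apply Gauss's area formula: 2A = Σ (x_i·y_{i+1} − x_{i+1}·y_i), indices taken mod 4.
J→K: (3)(-2) − (6)(2) = -18
K→L: (6)(-6) − (6)(-2) = -24
L→M: (6)(-1) − (-6)(-6) = -42
M→J: (-6)(2) − (3)(-1) = -9
Σ = -93
Area = |Σ|/2 = 46.5.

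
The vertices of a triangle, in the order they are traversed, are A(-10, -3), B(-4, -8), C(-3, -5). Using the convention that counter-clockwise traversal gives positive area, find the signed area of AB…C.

11.5

Apply Gauss's area formula: 2A = Σ (x_i·y_{i+1} − x_{i+1}·y_i), indices taken mod 3.
Σ = (68) + (-4) + (-41) = 23
Signed area = Σ/2 = 11.5 (positive ⇒ counter-clockwise traversal).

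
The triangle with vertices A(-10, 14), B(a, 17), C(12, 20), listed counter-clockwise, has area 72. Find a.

25

Write out the shoelace sum; only the two edges meeting at B involve a:
2·Area = [((-10)·17 − a·14) + (a·20 − 12·17)] + 368
       = 6·a + -6 = 144
⇒ a = 25.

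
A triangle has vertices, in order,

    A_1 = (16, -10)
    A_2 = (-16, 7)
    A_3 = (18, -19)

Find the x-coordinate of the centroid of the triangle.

6

Apply the shoelace (surveyor's) formula. First the cross-terms c_i = x_i·y_{i+1} − x_{i+1}·y_i:
  -48, 178, 124  ⇒  2A = 254, A = 127.
Then Σ (x_i + x_{i+1})·c_i = 4572, so x̄ = 4572 / (6·127) = 6.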